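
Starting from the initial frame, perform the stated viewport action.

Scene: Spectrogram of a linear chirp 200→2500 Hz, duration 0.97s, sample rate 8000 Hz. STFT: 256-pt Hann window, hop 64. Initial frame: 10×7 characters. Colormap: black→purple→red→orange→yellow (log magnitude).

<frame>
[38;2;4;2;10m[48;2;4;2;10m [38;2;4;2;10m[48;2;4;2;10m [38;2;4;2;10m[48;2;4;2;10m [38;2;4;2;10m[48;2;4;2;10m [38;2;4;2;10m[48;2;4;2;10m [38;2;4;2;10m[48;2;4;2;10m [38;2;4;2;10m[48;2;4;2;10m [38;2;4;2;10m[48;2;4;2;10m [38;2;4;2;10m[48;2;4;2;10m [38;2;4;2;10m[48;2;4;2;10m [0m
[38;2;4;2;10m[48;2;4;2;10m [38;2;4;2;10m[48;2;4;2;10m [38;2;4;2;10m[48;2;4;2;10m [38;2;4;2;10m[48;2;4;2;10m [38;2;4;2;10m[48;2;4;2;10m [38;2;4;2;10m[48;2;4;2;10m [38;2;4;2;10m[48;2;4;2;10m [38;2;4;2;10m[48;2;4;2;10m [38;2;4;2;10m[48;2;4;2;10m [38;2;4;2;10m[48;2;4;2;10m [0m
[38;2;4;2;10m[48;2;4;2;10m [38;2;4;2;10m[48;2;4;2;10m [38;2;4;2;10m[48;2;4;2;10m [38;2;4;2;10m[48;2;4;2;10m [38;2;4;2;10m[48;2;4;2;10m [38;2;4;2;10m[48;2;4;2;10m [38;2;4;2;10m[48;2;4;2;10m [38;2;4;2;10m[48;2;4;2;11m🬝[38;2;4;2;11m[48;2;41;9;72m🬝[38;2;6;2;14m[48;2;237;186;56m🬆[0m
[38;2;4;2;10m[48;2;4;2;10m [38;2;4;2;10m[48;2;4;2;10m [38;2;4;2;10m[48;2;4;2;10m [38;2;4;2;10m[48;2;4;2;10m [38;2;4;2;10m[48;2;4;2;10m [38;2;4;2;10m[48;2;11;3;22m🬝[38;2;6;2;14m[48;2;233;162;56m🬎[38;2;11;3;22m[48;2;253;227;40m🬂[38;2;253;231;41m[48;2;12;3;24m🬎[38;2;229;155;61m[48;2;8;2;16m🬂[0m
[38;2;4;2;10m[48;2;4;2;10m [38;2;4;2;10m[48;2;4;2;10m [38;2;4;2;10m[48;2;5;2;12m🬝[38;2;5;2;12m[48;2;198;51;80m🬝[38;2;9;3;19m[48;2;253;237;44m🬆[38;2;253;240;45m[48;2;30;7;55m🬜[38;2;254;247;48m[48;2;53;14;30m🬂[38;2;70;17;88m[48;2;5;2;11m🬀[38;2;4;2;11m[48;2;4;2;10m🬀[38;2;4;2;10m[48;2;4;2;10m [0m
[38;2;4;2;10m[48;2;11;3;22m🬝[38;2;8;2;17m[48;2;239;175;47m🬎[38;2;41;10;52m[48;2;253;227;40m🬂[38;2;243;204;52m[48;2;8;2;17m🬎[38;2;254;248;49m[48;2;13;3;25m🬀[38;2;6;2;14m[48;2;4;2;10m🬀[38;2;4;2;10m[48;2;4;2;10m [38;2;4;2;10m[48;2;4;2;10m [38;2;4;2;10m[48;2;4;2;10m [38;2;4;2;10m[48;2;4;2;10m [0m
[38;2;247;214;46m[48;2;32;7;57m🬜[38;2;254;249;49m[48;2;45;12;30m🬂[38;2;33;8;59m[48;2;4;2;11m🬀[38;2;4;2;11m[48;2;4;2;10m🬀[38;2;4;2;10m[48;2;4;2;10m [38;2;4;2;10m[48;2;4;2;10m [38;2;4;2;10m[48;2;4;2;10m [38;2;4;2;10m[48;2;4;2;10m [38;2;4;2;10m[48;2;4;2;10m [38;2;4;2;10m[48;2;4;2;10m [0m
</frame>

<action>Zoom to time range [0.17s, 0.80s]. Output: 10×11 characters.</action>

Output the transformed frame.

<frame>
[38;2;4;2;10m[48;2;4;2;10m [38;2;4;2;10m[48;2;4;2;10m [38;2;4;2;10m[48;2;4;2;10m [38;2;4;2;10m[48;2;4;2;10m [38;2;4;2;10m[48;2;4;2;10m [38;2;4;2;10m[48;2;4;2;10m [38;2;4;2;10m[48;2;4;2;10m [38;2;4;2;10m[48;2;4;2;10m [38;2;4;2;10m[48;2;4;2;10m [38;2;4;2;10m[48;2;4;2;10m [0m
[38;2;4;2;10m[48;2;4;2;10m [38;2;4;2;10m[48;2;4;2;10m [38;2;4;2;10m[48;2;4;2;10m [38;2;4;2;10m[48;2;4;2;10m [38;2;4;2;10m[48;2;4;2;10m [38;2;4;2;10m[48;2;4;2;10m [38;2;4;2;10m[48;2;4;2;10m [38;2;4;2;10m[48;2;4;2;10m [38;2;4;2;10m[48;2;4;2;10m [38;2;4;2;10m[48;2;4;2;10m [0m
[38;2;4;2;10m[48;2;4;2;10m [38;2;4;2;10m[48;2;4;2;10m [38;2;4;2;10m[48;2;4;2;10m [38;2;4;2;10m[48;2;4;2;10m [38;2;4;2;10m[48;2;4;2;10m [38;2;4;2;10m[48;2;4;2;10m [38;2;4;2;10m[48;2;4;2;10m [38;2;4;2;10m[48;2;4;2;10m [38;2;4;2;10m[48;2;4;2;10m [38;2;4;2;10m[48;2;4;2;10m [0m
[38;2;4;2;10m[48;2;4;2;10m [38;2;4;2;10m[48;2;4;2;10m [38;2;4;2;10m[48;2;4;2;10m [38;2;4;2;10m[48;2;4;2;10m [38;2;4;2;10m[48;2;4;2;10m [38;2;4;2;10m[48;2;4;2;10m [38;2;4;2;10m[48;2;4;2;10m [38;2;4;2;10m[48;2;4;2;10m [38;2;4;2;10m[48;2;4;2;10m [38;2;4;2;10m[48;2;4;2;10m [0m
[38;2;4;2;10m[48;2;4;2;10m [38;2;4;2;10m[48;2;4;2;10m [38;2;4;2;10m[48;2;4;2;10m [38;2;4;2;10m[48;2;4;2;10m [38;2;4;2;10m[48;2;4;2;10m [38;2;4;2;10m[48;2;4;2;10m [38;2;4;2;10m[48;2;4;2;10m [38;2;4;2;10m[48;2;4;2;10m [38;2;4;2;10m[48;2;4;2;11m🬝[38;2;4;2;11m[48;2;10;3;21m🬝[0m
[38;2;4;2;10m[48;2;4;2;10m [38;2;4;2;10m[48;2;4;2;10m [38;2;4;2;10m[48;2;4;2;10m [38;2;4;2;10m[48;2;4;2;10m [38;2;4;2;10m[48;2;4;2;10m [38;2;4;2;10m[48;2;4;2;10m [38;2;4;2;10m[48;2;5;2;12m🬝[38;2;5;2;12m[48;2;41;9;71m🬝[38;2;17;4;32m[48;2;247;190;36m🬎[38;2;32;7;57m[48;2;253;218;37m🬀[0m
[38;2;4;2;10m[48;2;4;2;10m [38;2;4;2;10m[48;2;4;2;10m [38;2;4;2;10m[48;2;4;2;10m [38;2;4;2;10m[48;2;5;2;12m🬝[38;2;4;2;11m[48;2;16;4;30m🬝[38;2;19;5;32m[48;2;254;241;46m🬝[38;2;13;3;25m[48;2;242;201;54m🬂[38;2;244;195;43m[48;2;22;5;40m🬝[38;2;254;248;49m[48;2;47;12;36m🬂[38;2;110;27;86m[48;2;6;2;13m🬀[0m
[38;2;4;2;10m[48;2;4;2;11m🬝[38;2;4;2;10m[48;2;7;2;16m🬝[38;2;8;2;17m[48;2;220;92;51m🬝[38;2;12;3;24m[48;2;248;208;41m🬆[38;2;80;19;82m[48;2;253;243;46m🬟[38;2;253;232;42m[48;2;28;7;41m🬆[38;2;250;168;16m[48;2;10;3;22m🬀[38;2;11;3;22m[48;2;4;2;10m🬀[38;2;4;2;11m[48;2;4;2;10m🬀[38;2;4;2;10m[48;2;4;2;10m [0m
[38;2;40;10;32m[48;2;254;248;49m🬝[38;2;21;5;39m[48;2;251;220;41m🬂[38;2;253;227;40m[48;2;110;32;54m🬎[38;2;239;174;47m[48;2;20;5;36m🬂[38;2;19;5;35m[48;2;5;2;12m🬀[38;2;4;2;11m[48;2;4;2;10m🬂[38;2;4;2;10m[48;2;4;2;10m [38;2;4;2;10m[48;2;4;2;10m [38;2;4;2;10m[48;2;4;2;10m [38;2;4;2;10m[48;2;4;2;10m [0m
[38;2;248;208;41m[48;2;19;4;35m🬆[38;2;219;90;53m[48;2;8;2;17m🬀[38;2;7;2;16m[48;2;4;2;10m🬀[38;2;4;2;11m[48;2;4;2;10m🬀[38;2;4;2;10m[48;2;4;2;10m [38;2;4;2;10m[48;2;4;2;10m [38;2;4;2;10m[48;2;4;2;10m [38;2;4;2;10m[48;2;4;2;10m [38;2;4;2;10m[48;2;4;2;10m [38;2;4;2;10m[48;2;4;2;10m [0m
[38;2;5;2;11m[48;2;4;2;10m🬀[38;2;4;2;10m[48;2;4;2;10m [38;2;4;2;10m[48;2;4;2;10m [38;2;4;2;10m[48;2;4;2;10m [38;2;4;2;10m[48;2;4;2;10m [38;2;4;2;10m[48;2;4;2;10m [38;2;4;2;10m[48;2;4;2;10m [38;2;4;2;10m[48;2;4;2;10m [38;2;4;2;10m[48;2;4;2;10m [38;2;4;2;10m[48;2;4;2;10m [0m
</frame>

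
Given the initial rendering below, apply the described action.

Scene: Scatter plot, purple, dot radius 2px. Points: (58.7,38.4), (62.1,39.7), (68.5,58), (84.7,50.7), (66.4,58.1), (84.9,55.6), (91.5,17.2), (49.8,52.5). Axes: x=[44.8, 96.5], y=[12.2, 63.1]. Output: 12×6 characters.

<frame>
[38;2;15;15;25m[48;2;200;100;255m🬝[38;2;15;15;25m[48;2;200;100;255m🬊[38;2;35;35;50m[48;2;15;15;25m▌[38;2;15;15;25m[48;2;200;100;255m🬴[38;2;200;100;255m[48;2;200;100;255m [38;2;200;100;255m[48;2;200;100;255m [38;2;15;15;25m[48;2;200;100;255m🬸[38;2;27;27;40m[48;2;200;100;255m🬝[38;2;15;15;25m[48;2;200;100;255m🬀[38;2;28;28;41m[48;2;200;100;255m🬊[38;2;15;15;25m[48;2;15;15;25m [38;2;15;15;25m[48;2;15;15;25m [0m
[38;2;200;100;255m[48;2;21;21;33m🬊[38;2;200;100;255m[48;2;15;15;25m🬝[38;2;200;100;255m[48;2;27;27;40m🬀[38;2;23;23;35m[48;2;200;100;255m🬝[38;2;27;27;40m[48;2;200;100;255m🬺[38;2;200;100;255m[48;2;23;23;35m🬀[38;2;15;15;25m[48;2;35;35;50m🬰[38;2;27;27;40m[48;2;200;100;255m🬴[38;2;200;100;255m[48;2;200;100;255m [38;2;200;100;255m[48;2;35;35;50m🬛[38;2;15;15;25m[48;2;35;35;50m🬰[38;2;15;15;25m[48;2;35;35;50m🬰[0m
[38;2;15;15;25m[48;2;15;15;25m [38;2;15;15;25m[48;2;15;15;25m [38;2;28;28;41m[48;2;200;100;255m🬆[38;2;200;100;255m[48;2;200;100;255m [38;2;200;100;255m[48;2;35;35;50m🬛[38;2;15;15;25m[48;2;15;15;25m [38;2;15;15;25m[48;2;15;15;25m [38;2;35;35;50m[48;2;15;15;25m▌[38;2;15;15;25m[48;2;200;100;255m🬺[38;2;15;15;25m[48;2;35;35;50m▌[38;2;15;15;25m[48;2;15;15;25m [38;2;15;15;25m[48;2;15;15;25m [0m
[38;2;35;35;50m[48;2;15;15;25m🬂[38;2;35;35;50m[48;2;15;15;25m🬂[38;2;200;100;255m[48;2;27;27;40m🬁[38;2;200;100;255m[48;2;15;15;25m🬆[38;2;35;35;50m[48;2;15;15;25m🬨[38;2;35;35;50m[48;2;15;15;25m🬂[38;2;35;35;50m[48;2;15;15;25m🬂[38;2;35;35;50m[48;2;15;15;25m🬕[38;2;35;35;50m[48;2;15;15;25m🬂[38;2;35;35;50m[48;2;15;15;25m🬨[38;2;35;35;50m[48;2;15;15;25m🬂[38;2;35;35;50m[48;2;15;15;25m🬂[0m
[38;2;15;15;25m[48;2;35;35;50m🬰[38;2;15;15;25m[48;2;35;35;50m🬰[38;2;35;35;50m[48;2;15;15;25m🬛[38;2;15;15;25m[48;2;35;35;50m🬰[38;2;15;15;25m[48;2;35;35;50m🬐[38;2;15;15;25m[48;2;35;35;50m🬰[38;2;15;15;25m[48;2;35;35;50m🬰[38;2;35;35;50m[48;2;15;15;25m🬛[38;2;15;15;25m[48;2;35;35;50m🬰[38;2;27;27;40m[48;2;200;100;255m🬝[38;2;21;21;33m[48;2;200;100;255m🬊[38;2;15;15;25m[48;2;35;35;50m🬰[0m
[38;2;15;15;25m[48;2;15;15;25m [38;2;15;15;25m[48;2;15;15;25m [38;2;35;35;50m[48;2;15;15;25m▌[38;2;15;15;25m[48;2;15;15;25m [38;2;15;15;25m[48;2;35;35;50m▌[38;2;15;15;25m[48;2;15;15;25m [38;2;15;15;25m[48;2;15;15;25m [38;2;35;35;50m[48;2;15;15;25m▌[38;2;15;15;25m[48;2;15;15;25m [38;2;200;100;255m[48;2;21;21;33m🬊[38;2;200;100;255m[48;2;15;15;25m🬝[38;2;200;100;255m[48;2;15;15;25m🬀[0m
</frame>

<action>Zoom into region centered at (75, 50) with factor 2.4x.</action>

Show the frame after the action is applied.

<frame>
[38;2;15;15;25m[48;2;200;100;255m🬆[38;2;200;100;255m[48;2;15;15;25m🬺[38;2;200;100;255m[48;2;15;15;25m🬺[38;2;15;15;25m[48;2;200;100;255m🬬[38;2;15;15;25m[48;2;35;35;50m▌[38;2;15;15;25m[48;2;15;15;25m [38;2;15;15;25m[48;2;15;15;25m [38;2;35;35;50m[48;2;15;15;25m▌[38;2;15;15;25m[48;2;15;15;25m [38;2;15;15;25m[48;2;35;35;50m▌[38;2;15;15;25m[48;2;15;15;25m [38;2;15;15;25m[48;2;200;100;255m🬬[0m
[38;2;23;23;35m[48;2;200;100;255m🬺[38;2;200;100;255m[48;2;21;21;33m🬆[38;2;200;100;255m[48;2;28;28;41m🬆[38;2;15;15;25m[48;2;35;35;50m🬰[38;2;15;15;25m[48;2;35;35;50m🬐[38;2;15;15;25m[48;2;35;35;50m🬰[38;2;15;15;25m[48;2;35;35;50m🬰[38;2;35;35;50m[48;2;15;15;25m🬛[38;2;15;15;25m[48;2;35;35;50m🬰[38;2;15;15;25m[48;2;35;35;50m🬐[38;2;15;15;25m[48;2;200;100;255m🬐[38;2;200;100;255m[48;2;200;100;255m [0m
[38;2;15;15;25m[48;2;15;15;25m [38;2;15;15;25m[48;2;15;15;25m [38;2;35;35;50m[48;2;15;15;25m▌[38;2;15;15;25m[48;2;15;15;25m [38;2;15;15;25m[48;2;35;35;50m▌[38;2;15;15;25m[48;2;15;15;25m [38;2;15;15;25m[48;2;15;15;25m [38;2;35;35;50m[48;2;15;15;25m▌[38;2;15;15;25m[48;2;15;15;25m [38;2;23;23;35m[48;2;200;100;255m🬴[38;2;200;100;255m[48;2;200;100;255m [38;2;200;100;255m[48;2;15;15;25m🬛[0m
[38;2;35;35;50m[48;2;15;15;25m🬂[38;2;35;35;50m[48;2;15;15;25m🬂[38;2;35;35;50m[48;2;15;15;25m🬕[38;2;35;35;50m[48;2;15;15;25m🬂[38;2;35;35;50m[48;2;15;15;25m🬨[38;2;35;35;50m[48;2;15;15;25m🬂[38;2;35;35;50m[48;2;15;15;25m🬂[38;2;35;35;50m[48;2;15;15;25m🬕[38;2;35;35;50m[48;2;15;15;25m🬂[38;2;35;35;50m[48;2;15;15;25m🬨[38;2;200;100;255m[48;2;19;19;30m🬁[38;2;35;35;50m[48;2;15;15;25m🬂[0m
[38;2;15;15;25m[48;2;35;35;50m🬰[38;2;15;15;25m[48;2;35;35;50m🬰[38;2;35;35;50m[48;2;15;15;25m🬛[38;2;15;15;25m[48;2;35;35;50m🬰[38;2;15;15;25m[48;2;35;35;50m🬐[38;2;15;15;25m[48;2;35;35;50m🬰[38;2;15;15;25m[48;2;35;35;50m🬰[38;2;35;35;50m[48;2;15;15;25m🬛[38;2;15;15;25m[48;2;35;35;50m🬰[38;2;15;15;25m[48;2;35;35;50m🬐[38;2;15;15;25m[48;2;35;35;50m🬰[38;2;15;15;25m[48;2;35;35;50m🬰[0m
[38;2;15;15;25m[48;2;15;15;25m [38;2;15;15;25m[48;2;15;15;25m [38;2;35;35;50m[48;2;15;15;25m▌[38;2;15;15;25m[48;2;15;15;25m [38;2;15;15;25m[48;2;35;35;50m▌[38;2;15;15;25m[48;2;15;15;25m [38;2;15;15;25m[48;2;15;15;25m [38;2;35;35;50m[48;2;15;15;25m▌[38;2;15;15;25m[48;2;15;15;25m [38;2;15;15;25m[48;2;35;35;50m▌[38;2;15;15;25m[48;2;15;15;25m [38;2;15;15;25m[48;2;15;15;25m [0m
</frame>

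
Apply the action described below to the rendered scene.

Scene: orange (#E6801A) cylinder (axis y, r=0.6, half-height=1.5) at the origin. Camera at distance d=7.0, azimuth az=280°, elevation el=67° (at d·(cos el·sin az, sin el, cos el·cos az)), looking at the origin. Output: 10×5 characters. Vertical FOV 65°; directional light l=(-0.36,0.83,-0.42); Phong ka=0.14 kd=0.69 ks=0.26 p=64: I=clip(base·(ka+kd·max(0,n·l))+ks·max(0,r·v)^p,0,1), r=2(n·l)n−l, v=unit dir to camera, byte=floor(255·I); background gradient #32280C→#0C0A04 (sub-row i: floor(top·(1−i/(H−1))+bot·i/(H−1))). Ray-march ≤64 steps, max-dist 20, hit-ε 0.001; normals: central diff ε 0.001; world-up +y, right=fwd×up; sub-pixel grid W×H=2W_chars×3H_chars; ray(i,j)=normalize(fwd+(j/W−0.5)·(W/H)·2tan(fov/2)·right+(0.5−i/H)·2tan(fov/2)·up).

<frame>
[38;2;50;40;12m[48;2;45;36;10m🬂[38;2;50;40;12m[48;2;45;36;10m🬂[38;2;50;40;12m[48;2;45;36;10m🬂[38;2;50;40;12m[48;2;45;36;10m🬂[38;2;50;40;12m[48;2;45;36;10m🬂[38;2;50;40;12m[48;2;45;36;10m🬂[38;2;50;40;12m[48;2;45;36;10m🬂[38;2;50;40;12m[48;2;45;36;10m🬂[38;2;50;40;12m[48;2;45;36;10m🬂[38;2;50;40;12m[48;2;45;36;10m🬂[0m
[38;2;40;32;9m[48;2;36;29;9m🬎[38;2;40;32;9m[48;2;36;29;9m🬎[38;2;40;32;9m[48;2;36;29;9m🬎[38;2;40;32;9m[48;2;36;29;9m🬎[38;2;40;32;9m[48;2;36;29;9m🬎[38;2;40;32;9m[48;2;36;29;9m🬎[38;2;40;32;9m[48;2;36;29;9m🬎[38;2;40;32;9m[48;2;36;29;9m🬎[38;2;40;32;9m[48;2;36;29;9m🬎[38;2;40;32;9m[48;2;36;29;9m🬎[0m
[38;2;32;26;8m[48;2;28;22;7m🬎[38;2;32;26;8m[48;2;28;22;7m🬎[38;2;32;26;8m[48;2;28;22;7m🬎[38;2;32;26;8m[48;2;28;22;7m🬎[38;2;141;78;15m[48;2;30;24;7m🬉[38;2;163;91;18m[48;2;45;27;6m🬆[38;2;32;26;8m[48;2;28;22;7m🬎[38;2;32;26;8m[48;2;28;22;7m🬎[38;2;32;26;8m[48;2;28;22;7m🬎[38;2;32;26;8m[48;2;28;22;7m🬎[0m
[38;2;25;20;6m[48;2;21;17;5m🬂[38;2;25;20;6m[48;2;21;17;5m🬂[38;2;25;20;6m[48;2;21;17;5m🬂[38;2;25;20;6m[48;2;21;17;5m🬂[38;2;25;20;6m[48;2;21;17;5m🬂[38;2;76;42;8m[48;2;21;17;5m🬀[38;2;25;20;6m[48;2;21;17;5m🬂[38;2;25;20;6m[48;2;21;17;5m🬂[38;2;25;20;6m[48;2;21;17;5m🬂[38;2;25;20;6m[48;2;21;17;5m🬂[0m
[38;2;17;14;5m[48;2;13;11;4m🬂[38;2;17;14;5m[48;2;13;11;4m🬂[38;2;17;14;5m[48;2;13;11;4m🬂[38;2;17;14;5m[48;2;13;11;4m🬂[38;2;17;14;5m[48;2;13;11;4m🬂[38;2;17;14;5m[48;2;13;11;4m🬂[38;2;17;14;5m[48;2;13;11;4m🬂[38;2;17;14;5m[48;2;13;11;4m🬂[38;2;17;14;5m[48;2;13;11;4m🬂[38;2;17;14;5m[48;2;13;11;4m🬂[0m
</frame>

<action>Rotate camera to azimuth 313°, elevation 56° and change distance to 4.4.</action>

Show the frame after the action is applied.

<frame>
[38;2;50;40;12m[48;2;45;36;10m🬂[38;2;50;40;12m[48;2;45;36;10m🬂[38;2;50;40;12m[48;2;45;36;10m🬂[38;2;50;40;12m[48;2;45;36;10m🬂[38;2;50;40;12m[48;2;45;36;10m🬂[38;2;50;40;12m[48;2;45;36;10m🬂[38;2;50;40;12m[48;2;45;36;10m🬂[38;2;50;40;12m[48;2;45;36;10m🬂[38;2;50;40;12m[48;2;45;36;10m🬂[38;2;50;40;12m[48;2;45;36;10m🬂[0m
[38;2;40;32;9m[48;2;36;29;9m🬎[38;2;40;32;9m[48;2;36;29;9m🬎[38;2;40;32;9m[48;2;36;29;9m🬎[38;2;40;32;9m[48;2;36;29;9m🬎[38;2;41;33;10m[48;2;163;91;18m🬂[38;2;163;91;18m[48;2;41;33;10m🬺[38;2;163;91;18m[48;2;39;31;9m🬓[38;2;40;32;9m[48;2;36;29;9m🬎[38;2;40;32;9m[48;2;36;29;9m🬎[38;2;40;32;9m[48;2;36;29;9m🬎[0m
[38;2;32;26;8m[48;2;28;22;7m🬎[38;2;32;26;8m[48;2;28;22;7m🬎[38;2;32;26;8m[48;2;28;22;7m🬎[38;2;32;26;8m[48;2;28;22;7m🬎[38;2;30;24;7m[48;2;69;38;7m▌[38;2;163;91;18m[48;2;32;17;3m🬀[38;2;32;26;8m[48;2;28;22;7m🬎[38;2;32;26;8m[48;2;28;22;7m🬎[38;2;32;26;8m[48;2;28;22;7m🬎[38;2;32;26;8m[48;2;28;22;7m🬎[0m
[38;2;25;20;6m[48;2;21;17;5m🬂[38;2;25;20;6m[48;2;21;17;5m🬂[38;2;25;20;6m[48;2;21;17;5m🬂[38;2;25;20;6m[48;2;21;17;5m🬂[38;2;89;49;9m[48;2;21;17;5m🬉[38;2;32;17;3m[48;2;20;16;5m🬎[38;2;25;20;6m[48;2;21;17;5m🬂[38;2;25;20;6m[48;2;21;17;5m🬂[38;2;25;20;6m[48;2;21;17;5m🬂[38;2;25;20;6m[48;2;21;17;5m🬂[0m
[38;2;17;14;5m[48;2;13;11;4m🬂[38;2;17;14;5m[48;2;13;11;4m🬂[38;2;17;14;5m[48;2;13;11;4m🬂[38;2;17;14;5m[48;2;13;11;4m🬂[38;2;17;14;5m[48;2;13;11;4m🬂[38;2;17;14;5m[48;2;13;11;4m🬂[38;2;17;14;5m[48;2;13;11;4m🬂[38;2;17;14;5m[48;2;13;11;4m🬂[38;2;17;14;5m[48;2;13;11;4m🬂[38;2;17;14;5m[48;2;13;11;4m🬂[0m
</frame>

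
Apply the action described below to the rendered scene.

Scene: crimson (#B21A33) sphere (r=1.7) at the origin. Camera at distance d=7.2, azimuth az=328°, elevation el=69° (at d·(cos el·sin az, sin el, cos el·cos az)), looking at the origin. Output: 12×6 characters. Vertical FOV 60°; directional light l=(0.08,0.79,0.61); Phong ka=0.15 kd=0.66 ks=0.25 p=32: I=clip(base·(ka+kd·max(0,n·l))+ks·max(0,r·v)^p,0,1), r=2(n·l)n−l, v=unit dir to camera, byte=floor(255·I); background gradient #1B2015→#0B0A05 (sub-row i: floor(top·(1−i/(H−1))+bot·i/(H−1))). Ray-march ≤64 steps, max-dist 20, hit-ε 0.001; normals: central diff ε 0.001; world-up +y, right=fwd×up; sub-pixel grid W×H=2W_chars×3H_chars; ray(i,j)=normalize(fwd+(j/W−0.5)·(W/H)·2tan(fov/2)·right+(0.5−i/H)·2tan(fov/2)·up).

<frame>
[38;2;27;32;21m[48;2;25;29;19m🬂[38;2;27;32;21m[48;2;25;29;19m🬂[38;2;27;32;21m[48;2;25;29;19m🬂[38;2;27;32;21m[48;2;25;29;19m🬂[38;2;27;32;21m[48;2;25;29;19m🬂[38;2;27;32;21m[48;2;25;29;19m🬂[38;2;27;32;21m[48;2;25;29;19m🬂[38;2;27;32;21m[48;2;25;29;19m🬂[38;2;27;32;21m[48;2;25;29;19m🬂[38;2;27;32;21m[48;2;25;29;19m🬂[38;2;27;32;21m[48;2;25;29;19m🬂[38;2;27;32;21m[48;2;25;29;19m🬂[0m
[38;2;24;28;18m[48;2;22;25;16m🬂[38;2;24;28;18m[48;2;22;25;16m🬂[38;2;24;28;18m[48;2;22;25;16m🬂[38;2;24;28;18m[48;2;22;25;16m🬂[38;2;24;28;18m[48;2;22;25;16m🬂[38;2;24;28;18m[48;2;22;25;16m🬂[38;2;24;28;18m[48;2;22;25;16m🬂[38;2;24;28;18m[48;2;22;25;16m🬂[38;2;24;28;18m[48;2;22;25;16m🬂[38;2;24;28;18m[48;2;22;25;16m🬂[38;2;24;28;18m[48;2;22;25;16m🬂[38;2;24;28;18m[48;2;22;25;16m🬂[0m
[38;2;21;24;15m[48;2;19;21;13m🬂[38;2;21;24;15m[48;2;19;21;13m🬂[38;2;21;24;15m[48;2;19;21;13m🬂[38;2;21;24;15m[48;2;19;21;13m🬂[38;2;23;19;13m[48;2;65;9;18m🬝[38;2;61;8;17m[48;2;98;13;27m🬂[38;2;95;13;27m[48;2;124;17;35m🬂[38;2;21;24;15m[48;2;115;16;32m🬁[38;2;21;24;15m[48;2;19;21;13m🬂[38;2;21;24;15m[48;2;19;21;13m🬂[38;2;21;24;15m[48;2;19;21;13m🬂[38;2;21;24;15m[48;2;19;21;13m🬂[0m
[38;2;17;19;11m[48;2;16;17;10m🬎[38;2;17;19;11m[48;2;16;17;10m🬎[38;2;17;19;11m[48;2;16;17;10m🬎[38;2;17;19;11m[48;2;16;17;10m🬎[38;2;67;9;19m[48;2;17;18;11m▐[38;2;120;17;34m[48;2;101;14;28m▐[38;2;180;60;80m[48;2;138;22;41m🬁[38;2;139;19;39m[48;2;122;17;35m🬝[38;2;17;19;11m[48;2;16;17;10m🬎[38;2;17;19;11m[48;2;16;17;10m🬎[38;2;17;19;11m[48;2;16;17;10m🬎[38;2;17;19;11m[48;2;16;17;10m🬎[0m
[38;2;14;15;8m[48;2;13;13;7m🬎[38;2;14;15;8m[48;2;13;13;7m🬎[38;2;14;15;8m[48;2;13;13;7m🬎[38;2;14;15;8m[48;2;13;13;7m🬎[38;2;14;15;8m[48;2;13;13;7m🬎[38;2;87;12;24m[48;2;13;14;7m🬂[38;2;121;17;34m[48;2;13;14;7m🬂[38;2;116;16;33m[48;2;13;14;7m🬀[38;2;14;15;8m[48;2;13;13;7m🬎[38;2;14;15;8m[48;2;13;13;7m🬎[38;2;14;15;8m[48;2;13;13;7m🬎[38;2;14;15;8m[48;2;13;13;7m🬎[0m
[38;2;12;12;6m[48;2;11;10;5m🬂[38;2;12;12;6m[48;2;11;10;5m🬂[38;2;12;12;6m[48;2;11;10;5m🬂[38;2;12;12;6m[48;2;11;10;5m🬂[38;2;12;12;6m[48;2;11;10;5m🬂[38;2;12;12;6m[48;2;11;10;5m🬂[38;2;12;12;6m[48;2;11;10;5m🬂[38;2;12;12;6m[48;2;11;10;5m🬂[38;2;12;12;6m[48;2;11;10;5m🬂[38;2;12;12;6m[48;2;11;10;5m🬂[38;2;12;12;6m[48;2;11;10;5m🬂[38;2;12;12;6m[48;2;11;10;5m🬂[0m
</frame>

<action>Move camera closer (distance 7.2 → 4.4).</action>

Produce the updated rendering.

<frame>
[38;2;27;32;21m[48;2;25;29;19m🬂[38;2;27;32;21m[48;2;25;29;19m🬂[38;2;27;32;21m[48;2;25;29;19m🬂[38;2;27;32;21m[48;2;25;29;19m🬂[38;2;27;32;21m[48;2;25;29;19m🬂[38;2;27;32;21m[48;2;25;29;19m🬂[38;2;27;32;21m[48;2;25;29;19m🬂[38;2;27;32;21m[48;2;25;29;19m🬂[38;2;27;32;21m[48;2;25;29;19m🬂[38;2;27;32;21m[48;2;25;29;19m🬂[38;2;27;32;21m[48;2;25;29;19m🬂[38;2;27;32;21m[48;2;25;29;19m🬂[0m
[38;2;24;28;18m[48;2;22;25;16m🬂[38;2;24;28;18m[48;2;22;25;16m🬂[38;2;24;28;18m[48;2;22;25;16m🬂[38;2;23;26;17m[48;2;44;6;12m🬝[38;2;32;21;16m[48;2;79;11;22m🬆[38;2;69;10;19m[48;2;98;13;27m🬂[38;2;86;12;24m[48;2;111;15;31m🬂[38;2;24;28;18m[48;2;108;15;30m🬁[38;2;23;27;17m[48;2;106;15;30m🬊[38;2;24;28;18m[48;2;22;25;16m🬂[38;2;24;28;18m[48;2;22;25;16m🬂[38;2;24;28;18m[48;2;22;25;16m🬂[0m
[38;2;21;24;15m[48;2;19;21;13m🬂[38;2;21;24;15m[48;2;19;21;13m🬂[38;2;21;24;15m[48;2;19;21;13m🬂[38;2;34;15;14m[48;2;73;10;20m🬄[38;2;91;12;26m[48;2;104;14;29m🬄[38;2;113;16;32m[48;2;121;17;34m🬆[38;2;124;17;35m[48;2;133;20;38m🬆[38;2;130;18;37m[48;2;138;20;40m🬆[38;2;126;18;35m[48;2;135;19;38m🬂[38;2;123;17;35m[48;2;20;22;14m🬓[38;2;21;24;15m[48;2;19;21;13m🬂[38;2;21;24;15m[48;2;19;21;13m🬂[0m
[38;2;17;19;11m[48;2;16;17;10m🬎[38;2;17;19;11m[48;2;16;17;10m🬎[38;2;17;19;11m[48;2;16;17;10m🬎[38;2;88;12;25m[48;2;62;8;17m▐[38;2;103;15;29m[48;2;113;16;32m▌[38;2;121;17;34m[48;2;128;18;36m▌[38;2;175;57;76m[48;2;138;22;41m🬉[38;2;177;56;76m[48;2;145;23;43m🬄[38;2;141;20;40m[48;2;143;21;41m🬨[38;2;131;18;37m[48;2;17;18;11m▌[38;2;17;19;11m[48;2;16;17;10m🬎[38;2;17;19;11m[48;2;16;17;10m🬎[0m
[38;2;14;15;8m[48;2;13;13;7m🬎[38;2;14;15;8m[48;2;13;13;7m🬎[38;2;14;15;8m[48;2;13;13;7m🬎[38;2;72;10;20m[48;2;13;14;7m🬉[38;2;101;14;28m[48;2;72;10;20m🬬[38;2;123;17;34m[48;2;113;16;32m🬨[38;2;135;19;38m[48;2;128;18;36m🬊[38;2;139;20;39m[48;2;130;19;37m🬎[38;2;131;18;37m[48;2;13;13;7m🬝[38;2;14;15;8m[48;2;13;13;7m🬎[38;2;14;15;8m[48;2;13;13;7m🬎[38;2;14;15;8m[48;2;13;13;7m🬎[0m
[38;2;12;12;6m[48;2;11;10;5m🬂[38;2;12;12;6m[48;2;11;10;5m🬂[38;2;12;12;6m[48;2;11;10;5m🬂[38;2;12;12;6m[48;2;11;10;5m🬂[38;2;12;12;6m[48;2;11;10;5m🬂[38;2;98;14;28m[48;2;11;10;5m🬂[38;2;114;16;32m[48;2;11;10;5m🬂[38;2;115;16;32m[48;2;11;10;5m🬀[38;2;12;12;6m[48;2;11;10;5m🬂[38;2;12;12;6m[48;2;11;10;5m🬂[38;2;12;12;6m[48;2;11;10;5m🬂[38;2;12;12;6m[48;2;11;10;5m🬂[0m
</frame>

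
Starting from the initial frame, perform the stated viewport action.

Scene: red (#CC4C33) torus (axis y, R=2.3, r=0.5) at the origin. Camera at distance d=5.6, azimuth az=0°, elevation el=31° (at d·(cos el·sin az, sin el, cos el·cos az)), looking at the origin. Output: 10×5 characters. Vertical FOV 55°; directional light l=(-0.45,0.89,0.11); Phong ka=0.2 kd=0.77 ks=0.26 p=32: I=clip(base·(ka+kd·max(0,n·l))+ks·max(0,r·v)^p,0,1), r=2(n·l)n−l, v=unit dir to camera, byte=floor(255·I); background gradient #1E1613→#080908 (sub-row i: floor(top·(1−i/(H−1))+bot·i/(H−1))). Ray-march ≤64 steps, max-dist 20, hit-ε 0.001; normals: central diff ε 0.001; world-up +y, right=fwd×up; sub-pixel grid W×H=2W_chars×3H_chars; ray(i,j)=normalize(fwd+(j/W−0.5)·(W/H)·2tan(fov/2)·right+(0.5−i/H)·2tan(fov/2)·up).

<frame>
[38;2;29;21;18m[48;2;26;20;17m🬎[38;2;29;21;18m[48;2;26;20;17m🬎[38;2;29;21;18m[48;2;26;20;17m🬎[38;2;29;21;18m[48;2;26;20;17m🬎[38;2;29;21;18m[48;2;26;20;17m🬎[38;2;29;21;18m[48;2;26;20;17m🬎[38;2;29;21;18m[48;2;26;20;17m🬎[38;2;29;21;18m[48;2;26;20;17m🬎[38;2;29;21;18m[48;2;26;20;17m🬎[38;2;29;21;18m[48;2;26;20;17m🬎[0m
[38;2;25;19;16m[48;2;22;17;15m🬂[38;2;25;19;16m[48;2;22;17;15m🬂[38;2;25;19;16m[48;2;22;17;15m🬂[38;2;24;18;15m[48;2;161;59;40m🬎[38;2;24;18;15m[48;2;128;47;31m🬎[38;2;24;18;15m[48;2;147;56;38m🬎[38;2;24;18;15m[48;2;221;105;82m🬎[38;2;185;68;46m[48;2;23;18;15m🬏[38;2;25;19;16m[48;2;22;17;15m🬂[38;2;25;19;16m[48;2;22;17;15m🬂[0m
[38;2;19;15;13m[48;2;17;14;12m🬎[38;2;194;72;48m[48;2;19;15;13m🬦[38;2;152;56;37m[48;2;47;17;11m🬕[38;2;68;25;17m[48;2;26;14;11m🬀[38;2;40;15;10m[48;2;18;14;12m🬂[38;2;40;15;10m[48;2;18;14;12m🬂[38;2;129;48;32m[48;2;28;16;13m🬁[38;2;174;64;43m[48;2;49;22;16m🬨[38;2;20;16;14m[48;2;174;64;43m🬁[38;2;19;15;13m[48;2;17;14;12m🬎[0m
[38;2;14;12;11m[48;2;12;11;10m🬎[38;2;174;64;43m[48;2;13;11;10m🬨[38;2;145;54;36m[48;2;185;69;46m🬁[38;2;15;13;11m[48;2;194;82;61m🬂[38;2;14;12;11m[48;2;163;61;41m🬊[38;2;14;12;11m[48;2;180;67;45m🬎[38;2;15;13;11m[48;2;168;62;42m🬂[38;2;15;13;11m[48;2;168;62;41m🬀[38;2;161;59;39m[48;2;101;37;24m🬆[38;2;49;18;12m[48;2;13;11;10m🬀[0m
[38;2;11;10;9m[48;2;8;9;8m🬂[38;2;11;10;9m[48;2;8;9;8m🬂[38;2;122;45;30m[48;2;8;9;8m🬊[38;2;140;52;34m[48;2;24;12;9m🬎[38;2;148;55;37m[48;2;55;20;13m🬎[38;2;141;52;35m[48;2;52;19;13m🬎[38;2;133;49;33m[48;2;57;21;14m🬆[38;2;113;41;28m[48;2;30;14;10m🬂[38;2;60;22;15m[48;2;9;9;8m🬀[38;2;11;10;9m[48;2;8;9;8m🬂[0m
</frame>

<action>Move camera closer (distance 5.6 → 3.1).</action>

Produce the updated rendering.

<frame>
[38;2;29;21;18m[48;2;26;20;17m🬎[38;2;29;21;18m[48;2;26;20;17m🬎[38;2;29;21;18m[48;2;26;20;17m🬎[38;2;29;21;18m[48;2;26;20;17m🬎[38;2;29;21;18m[48;2;26;20;17m🬎[38;2;29;21;18m[48;2;26;20;17m🬎[38;2;29;21;18m[48;2;26;20;17m🬎[38;2;29;21;18m[48;2;26;20;17m🬎[38;2;29;21;18m[48;2;26;20;17m🬎[38;2;29;21;18m[48;2;26;20;17m🬎[0m
[38;2;24;18;15m[48;2;137;51;34m🬎[38;2;54;25;18m[48;2;154;57;38m🬰[38;2;35;17;13m[48;2;117;43;29m🬰[38;2;173;64;43m[48;2;68;25;17m🬂[38;2;168;62;42m[48;2;69;25;17m🬂[38;2;146;54;36m[48;2;40;15;10m🬎[38;2;166;62;42m[48;2;70;26;17m🬎[38;2;68;30;21m[48;2;185;79;58m🬑[38;2;25;19;16m[48;2;182;67;45m🬂[38;2;24;18;15m[48;2;193;71;48m🬊[0m
[38;2;102;38;25m[48;2;50;18;12m🬀[38;2;40;15;10m[48;2;17;14;12m🬝[38;2;40;15;10m[48;2;18;14;12m🬂[38;2;40;15;10m[48;2;18;14;12m🬀[38;2;19;15;13m[48;2;17;14;12m🬎[38;2;19;15;13m[48;2;17;14;12m🬎[38;2;19;15;13m[48;2;17;14;12m🬎[38;2;47;17;11m[48;2;18;14;12m🬂[38;2;119;44;29m[48;2;29;16;13m🬂[38;2;148;54;36m[48;2;47;17;11m🬬[0m
[38;2;40;15;10m[48;2;13;11;10m🬕[38;2;14;12;11m[48;2;12;11;10m🬎[38;2;14;12;11m[48;2;12;11;10m🬎[38;2;14;12;11m[48;2;12;11;10m🬎[38;2;14;12;11m[48;2;12;11;10m🬎[38;2;14;12;11m[48;2;12;11;10m🬎[38;2;14;12;11m[48;2;12;11;10m🬎[38;2;14;12;11m[48;2;12;11;10m🬎[38;2;14;12;11m[48;2;12;11;10m🬎[38;2;70;26;17m[48;2;13;11;10m🬁[0m
[38;2;42;18;13m[48;2;116;43;29m🬂[38;2;10;9;8m[48;2;96;35;24m🬎[38;2;11;10;9m[48;2;8;9;8m🬂[38;2;11;10;9m[48;2;8;9;8m🬂[38;2;11;10;9m[48;2;8;9;8m🬂[38;2;11;10;9m[48;2;8;9;8m🬂[38;2;11;10;9m[48;2;8;9;8m🬂[38;2;11;10;9m[48;2;8;9;8m🬂[38;2;9;9;8m[48;2;126;47;31m🬝[38;2;10;9;8m[48;2;151;56;37m🬆[0m
</frame>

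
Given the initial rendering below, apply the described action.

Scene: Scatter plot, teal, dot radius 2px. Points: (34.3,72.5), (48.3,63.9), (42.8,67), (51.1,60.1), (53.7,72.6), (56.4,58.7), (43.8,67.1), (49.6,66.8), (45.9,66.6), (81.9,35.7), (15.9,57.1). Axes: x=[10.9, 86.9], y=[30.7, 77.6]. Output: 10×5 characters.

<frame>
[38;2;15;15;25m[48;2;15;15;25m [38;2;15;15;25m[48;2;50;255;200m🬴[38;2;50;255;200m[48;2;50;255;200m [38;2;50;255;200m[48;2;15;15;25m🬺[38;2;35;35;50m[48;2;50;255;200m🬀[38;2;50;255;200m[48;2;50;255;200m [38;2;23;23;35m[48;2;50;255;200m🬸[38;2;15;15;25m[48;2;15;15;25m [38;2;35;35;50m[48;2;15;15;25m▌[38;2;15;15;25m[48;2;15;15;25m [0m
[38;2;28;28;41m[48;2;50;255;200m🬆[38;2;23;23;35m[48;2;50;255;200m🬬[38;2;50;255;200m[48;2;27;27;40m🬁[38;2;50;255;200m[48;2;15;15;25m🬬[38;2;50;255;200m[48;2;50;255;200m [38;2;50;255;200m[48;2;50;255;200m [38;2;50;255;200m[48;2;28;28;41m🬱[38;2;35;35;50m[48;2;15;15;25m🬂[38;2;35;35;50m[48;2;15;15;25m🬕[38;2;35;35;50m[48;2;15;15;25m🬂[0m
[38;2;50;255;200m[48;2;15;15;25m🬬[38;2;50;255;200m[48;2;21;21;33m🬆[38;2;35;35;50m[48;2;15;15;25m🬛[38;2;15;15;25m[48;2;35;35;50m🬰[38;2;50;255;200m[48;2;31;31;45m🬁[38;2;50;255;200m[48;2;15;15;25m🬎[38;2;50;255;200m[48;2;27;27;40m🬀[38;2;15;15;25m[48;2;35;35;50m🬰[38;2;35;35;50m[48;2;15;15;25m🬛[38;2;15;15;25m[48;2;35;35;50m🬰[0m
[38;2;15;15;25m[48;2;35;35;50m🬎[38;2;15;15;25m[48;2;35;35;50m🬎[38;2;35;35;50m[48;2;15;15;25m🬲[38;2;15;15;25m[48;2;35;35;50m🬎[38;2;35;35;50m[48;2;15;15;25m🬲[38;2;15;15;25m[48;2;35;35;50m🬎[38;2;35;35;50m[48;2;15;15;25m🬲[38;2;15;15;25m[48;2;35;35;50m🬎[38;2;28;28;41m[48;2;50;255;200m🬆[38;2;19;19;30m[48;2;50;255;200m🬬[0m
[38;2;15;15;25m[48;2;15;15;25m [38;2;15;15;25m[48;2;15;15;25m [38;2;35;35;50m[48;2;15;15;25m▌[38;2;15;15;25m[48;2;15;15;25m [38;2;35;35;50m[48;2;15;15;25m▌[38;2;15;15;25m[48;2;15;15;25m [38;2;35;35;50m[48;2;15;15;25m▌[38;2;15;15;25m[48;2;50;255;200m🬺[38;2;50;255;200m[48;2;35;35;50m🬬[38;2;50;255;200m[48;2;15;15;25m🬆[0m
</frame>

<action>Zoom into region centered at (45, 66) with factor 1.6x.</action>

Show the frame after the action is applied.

<frame>
[38;2;15;15;25m[48;2;15;15;25m [38;2;15;15;25m[48;2;15;15;25m [38;2;28;28;41m[48;2;50;255;200m🬆[38;2;15;15;25m[48;2;50;255;200m🬬[38;2;35;35;50m[48;2;15;15;25m▌[38;2;15;15;25m[48;2;50;255;200m🬝[38;2;21;21;33m[48;2;50;255;200m🬊[38;2;15;15;25m[48;2;15;15;25m [38;2;35;35;50m[48;2;15;15;25m▌[38;2;15;15;25m[48;2;15;15;25m [0m
[38;2;35;35;50m[48;2;15;15;25m🬂[38;2;50;255;200m[48;2;19;19;30m🬁[38;2;50;255;200m[48;2;35;35;50m🬬[38;2;50;255;200m[48;2;15;15;25m🬥[38;2;35;35;50m[48;2;50;255;200m🬂[38;2;50;255;200m[48;2;15;15;25m🬸[38;2;50;255;200m[48;2;15;15;25m🬝[38;2;50;255;200m[48;2;19;19;30m🬀[38;2;35;35;50m[48;2;15;15;25m🬕[38;2;35;35;50m[48;2;15;15;25m🬂[0m
[38;2;15;15;25m[48;2;35;35;50m🬰[38;2;15;15;25m[48;2;35;35;50m🬰[38;2;35;35;50m[48;2;15;15;25m🬛[38;2;50;255;200m[48;2;21;21;33m🬊[38;2;50;255;200m[48;2;50;255;200m [38;2;50;255;200m[48;2;50;255;200m [38;2;50;255;200m[48;2;25;25;37m🬕[38;2;23;23;35m[48;2;50;255;200m🬬[38;2;35;35;50m[48;2;15;15;25m🬛[38;2;15;15;25m[48;2;35;35;50m🬰[0m
[38;2;15;15;25m[48;2;35;35;50m🬎[38;2;15;15;25m[48;2;35;35;50m🬎[38;2;35;35;50m[48;2;15;15;25m🬲[38;2;15;15;25m[48;2;35;35;50m🬎[38;2;50;255;200m[48;2;31;31;45m🬁[38;2;50;255;200m[48;2;35;35;50m🬬[38;2;50;255;200m[48;2;35;35;50m🬬[38;2;50;255;200m[48;2;50;255;200m [38;2;27;27;40m[48;2;50;255;200m🬸[38;2;15;15;25m[48;2;35;35;50m🬎[0m
[38;2;15;15;25m[48;2;15;15;25m [38;2;15;15;25m[48;2;15;15;25m [38;2;35;35;50m[48;2;15;15;25m▌[38;2;15;15;25m[48;2;15;15;25m [38;2;35;35;50m[48;2;15;15;25m▌[38;2;15;15;25m[48;2;15;15;25m [38;2;35;35;50m[48;2;15;15;25m▌[38;2;50;255;200m[48;2;15;15;25m🬀[38;2;35;35;50m[48;2;15;15;25m▌[38;2;15;15;25m[48;2;15;15;25m [0m
</frame>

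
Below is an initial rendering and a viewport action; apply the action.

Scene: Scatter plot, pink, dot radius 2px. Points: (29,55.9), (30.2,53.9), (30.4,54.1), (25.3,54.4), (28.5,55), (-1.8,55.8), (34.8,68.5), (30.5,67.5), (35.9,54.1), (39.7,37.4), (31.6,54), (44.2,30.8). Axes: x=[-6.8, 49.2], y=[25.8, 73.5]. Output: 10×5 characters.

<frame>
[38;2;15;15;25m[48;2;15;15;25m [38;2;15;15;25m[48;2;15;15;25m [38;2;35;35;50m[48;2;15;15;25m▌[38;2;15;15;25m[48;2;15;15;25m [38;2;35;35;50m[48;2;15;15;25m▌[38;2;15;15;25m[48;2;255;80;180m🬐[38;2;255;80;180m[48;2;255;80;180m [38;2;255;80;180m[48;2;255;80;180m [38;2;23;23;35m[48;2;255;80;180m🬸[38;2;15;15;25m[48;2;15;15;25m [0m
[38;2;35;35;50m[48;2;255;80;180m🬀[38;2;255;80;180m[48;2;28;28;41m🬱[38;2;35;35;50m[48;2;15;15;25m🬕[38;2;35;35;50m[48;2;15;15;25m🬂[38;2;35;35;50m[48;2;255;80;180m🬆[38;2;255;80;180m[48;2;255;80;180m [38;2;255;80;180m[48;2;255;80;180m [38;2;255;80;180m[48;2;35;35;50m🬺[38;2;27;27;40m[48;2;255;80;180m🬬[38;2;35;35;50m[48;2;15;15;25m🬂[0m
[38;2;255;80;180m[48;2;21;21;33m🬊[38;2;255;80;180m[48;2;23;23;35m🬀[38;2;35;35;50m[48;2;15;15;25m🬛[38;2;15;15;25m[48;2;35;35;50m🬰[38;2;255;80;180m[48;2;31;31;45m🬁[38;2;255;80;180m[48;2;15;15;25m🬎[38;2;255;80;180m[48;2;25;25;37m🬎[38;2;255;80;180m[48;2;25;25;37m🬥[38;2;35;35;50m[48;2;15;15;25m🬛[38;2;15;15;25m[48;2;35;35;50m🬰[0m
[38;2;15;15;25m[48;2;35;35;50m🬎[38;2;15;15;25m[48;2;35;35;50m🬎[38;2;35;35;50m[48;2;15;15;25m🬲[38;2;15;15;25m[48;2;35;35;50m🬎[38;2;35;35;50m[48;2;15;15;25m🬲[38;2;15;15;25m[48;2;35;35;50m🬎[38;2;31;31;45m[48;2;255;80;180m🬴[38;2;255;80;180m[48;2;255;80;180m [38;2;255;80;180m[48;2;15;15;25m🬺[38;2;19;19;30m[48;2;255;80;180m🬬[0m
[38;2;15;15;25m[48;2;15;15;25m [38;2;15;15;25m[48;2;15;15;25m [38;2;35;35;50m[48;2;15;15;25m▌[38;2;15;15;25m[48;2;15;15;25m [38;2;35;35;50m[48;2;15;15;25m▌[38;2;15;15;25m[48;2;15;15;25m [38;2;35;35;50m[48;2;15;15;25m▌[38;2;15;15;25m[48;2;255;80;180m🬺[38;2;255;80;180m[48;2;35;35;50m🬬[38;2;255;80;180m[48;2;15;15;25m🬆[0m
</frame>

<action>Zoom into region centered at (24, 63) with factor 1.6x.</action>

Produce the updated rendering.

<frame>
[38;2;15;15;25m[48;2;15;15;25m [38;2;15;15;25m[48;2;15;15;25m [38;2;35;35;50m[48;2;15;15;25m▌[38;2;15;15;25m[48;2;15;15;25m [38;2;35;35;50m[48;2;15;15;25m▌[38;2;15;15;25m[48;2;15;15;25m [38;2;27;27;40m[48;2;255;80;180m🬝[38;2;15;15;25m[48;2;255;80;180m🬝[38;2;35;35;50m[48;2;15;15;25m▌[38;2;15;15;25m[48;2;15;15;25m [0m
[38;2;35;35;50m[48;2;15;15;25m🬂[38;2;35;35;50m[48;2;15;15;25m🬂[38;2;35;35;50m[48;2;15;15;25m🬕[38;2;35;35;50m[48;2;15;15;25m🬂[38;2;35;35;50m[48;2;15;15;25m🬕[38;2;23;23;35m[48;2;255;80;180m🬴[38;2;255;80;180m[48;2;255;80;180m [38;2;255;80;180m[48;2;255;80;180m [38;2;255;80;180m[48;2;25;25;37m🬛[38;2;35;35;50m[48;2;15;15;25m🬂[0m
[38;2;15;15;25m[48;2;35;35;50m🬰[38;2;15;15;25m[48;2;35;35;50m🬰[38;2;35;35;50m[48;2;15;15;25m🬛[38;2;15;15;25m[48;2;35;35;50m🬰[38;2;35;35;50m[48;2;15;15;25m🬛[38;2;23;23;35m[48;2;255;80;180m🬝[38;2;255;80;180m[48;2;30;30;43m🬑[38;2;23;23;35m[48;2;255;80;180m🬺[38;2;35;35;50m[48;2;15;15;25m🬛[38;2;15;15;25m[48;2;35;35;50m🬰[0m
[38;2;15;15;25m[48;2;35;35;50m🬎[38;2;15;15;25m[48;2;35;35;50m🬎[38;2;35;35;50m[48;2;15;15;25m🬲[38;2;15;15;25m[48;2;35;35;50m🬎[38;2;28;28;41m[48;2;255;80;180m🬆[38;2;255;80;180m[48;2;255;80;180m [38;2;255;80;180m[48;2;255;80;180m [38;2;15;15;25m[48;2;255;80;180m🬀[38;2;21;21;33m[48;2;255;80;180m🬊[38;2;15;15;25m[48;2;35;35;50m🬎[0m
[38;2;15;15;25m[48;2;15;15;25m [38;2;15;15;25m[48;2;15;15;25m [38;2;35;35;50m[48;2;15;15;25m▌[38;2;15;15;25m[48;2;15;15;25m [38;2;255;80;180m[48;2;27;27;40m🬁[38;2;255;80;180m[48;2;15;15;25m🬆[38;2;255;80;180m[48;2;25;25;37m🬎[38;2;255;80;180m[48;2;15;15;25m🬊[38;2;255;80;180m[48;2;23;23;35m🬀[38;2;15;15;25m[48;2;15;15;25m [0m
</frame>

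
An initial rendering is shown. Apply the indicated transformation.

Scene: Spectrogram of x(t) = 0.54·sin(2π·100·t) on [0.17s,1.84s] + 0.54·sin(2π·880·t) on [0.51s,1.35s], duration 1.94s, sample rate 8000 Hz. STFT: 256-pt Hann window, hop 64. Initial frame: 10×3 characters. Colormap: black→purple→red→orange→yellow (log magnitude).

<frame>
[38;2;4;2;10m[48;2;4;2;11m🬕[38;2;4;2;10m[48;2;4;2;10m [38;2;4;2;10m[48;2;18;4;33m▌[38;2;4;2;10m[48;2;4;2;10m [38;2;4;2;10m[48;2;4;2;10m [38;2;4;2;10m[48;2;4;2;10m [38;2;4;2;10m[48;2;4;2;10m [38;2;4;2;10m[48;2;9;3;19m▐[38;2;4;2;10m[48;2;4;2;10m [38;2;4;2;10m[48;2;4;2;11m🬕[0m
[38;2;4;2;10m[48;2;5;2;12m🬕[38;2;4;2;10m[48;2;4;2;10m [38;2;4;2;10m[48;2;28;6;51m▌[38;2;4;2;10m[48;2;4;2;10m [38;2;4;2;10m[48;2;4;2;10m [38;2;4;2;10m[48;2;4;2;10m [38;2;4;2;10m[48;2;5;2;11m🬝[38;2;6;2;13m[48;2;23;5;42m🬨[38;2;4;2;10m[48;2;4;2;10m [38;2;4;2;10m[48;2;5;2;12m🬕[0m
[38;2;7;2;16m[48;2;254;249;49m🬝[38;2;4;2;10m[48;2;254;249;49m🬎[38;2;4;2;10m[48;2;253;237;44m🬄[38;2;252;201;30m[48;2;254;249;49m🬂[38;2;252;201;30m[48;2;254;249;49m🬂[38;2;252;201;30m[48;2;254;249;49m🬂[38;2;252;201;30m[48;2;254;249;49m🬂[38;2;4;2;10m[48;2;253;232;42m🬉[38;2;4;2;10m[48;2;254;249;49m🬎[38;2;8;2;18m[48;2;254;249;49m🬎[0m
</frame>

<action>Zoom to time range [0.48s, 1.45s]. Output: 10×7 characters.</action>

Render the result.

<frame>
[38;2;17;4;32m[48;2;4;2;10m▌[38;2;4;2;10m[48;2;4;2;10m [38;2;4;2;10m[48;2;4;2;10m [38;2;4;2;10m[48;2;4;2;10m [38;2;4;2;10m[48;2;4;2;10m [38;2;4;2;10m[48;2;4;2;10m [38;2;4;2;10m[48;2;4;2;10m [38;2;4;2;10m[48;2;4;2;10m [38;2;4;2;10m[48;2;4;2;10m [38;2;4;2;10m[48;2;8;3;18m▐[0m
[38;2;4;2;10m[48;2;17;4;33m▐[38;2;4;2;10m[48;2;4;2;10m [38;2;4;2;10m[48;2;4;2;10m [38;2;4;2;10m[48;2;4;2;10m [38;2;4;2;10m[48;2;4;2;10m [38;2;4;2;10m[48;2;4;2;10m [38;2;4;2;10m[48;2;4;2;10m [38;2;4;2;10m[48;2;4;2;10m [38;2;4;2;10m[48;2;4;2;10m [38;2;4;2;10m[48;2;9;3;19m▐[0m
[38;2;4;2;10m[48;2;20;5;37m▐[38;2;4;2;10m[48;2;4;2;10m [38;2;4;2;10m[48;2;4;2;10m [38;2;4;2;10m[48;2;4;2;10m [38;2;4;2;10m[48;2;4;2;10m [38;2;4;2;10m[48;2;4;2;10m [38;2;4;2;10m[48;2;4;2;10m [38;2;4;2;10m[48;2;4;2;10m [38;2;4;2;10m[48;2;4;2;10m [38;2;4;2;10m[48;2;11;3;21m▐[0m
[38;2;4;2;10m[48;2;24;5;45m▐[38;2;4;2;10m[48;2;4;2;10m [38;2;4;2;10m[48;2;4;2;10m [38;2;4;2;10m[48;2;4;2;10m [38;2;4;2;10m[48;2;4;2;10m [38;2;4;2;10m[48;2;4;2;10m [38;2;4;2;10m[48;2;4;2;10m [38;2;4;2;10m[48;2;4;2;10m [38;2;4;2;10m[48;2;4;2;10m [38;2;4;2;10m[48;2;15;3;29m▐[0m
[38;2;4;2;10m[48;2;40;9;70m▐[38;2;4;2;10m[48;2;4;2;10m [38;2;4;2;10m[48;2;4;2;10m [38;2;4;2;10m[48;2;4;2;10m [38;2;4;2;10m[48;2;4;2;10m [38;2;4;2;10m[48;2;4;2;10m [38;2;4;2;10m[48;2;4;2;10m [38;2;4;2;10m[48;2;4;2;10m [38;2;4;2;10m[48;2;4;2;10m [38;2;8;2;17m[48;2;36;8;64m🬨[0m
[38;2;254;249;49m[48;2;75;19;53m🬋[38;2;254;249;49m[48;2;12;3;24m🬋[38;2;254;249;49m[48;2;12;3;24m🬋[38;2;254;249;49m[48;2;12;3;24m🬋[38;2;254;249;49m[48;2;12;3;24m🬋[38;2;254;249;49m[48;2;12;3;24m🬋[38;2;254;249;49m[48;2;12;3;24m🬋[38;2;254;249;49m[48;2;12;3;24m🬋[38;2;254;249;49m[48;2;12;3;24m🬋[38;2;61;16;39m[48;2;254;249;49m🬸[0m
[38;2;18;4;33m[48;2;254;249;49m🬎[38;2;7;2;15m[48;2;254;249;49m🬎[38;2;7;2;15m[48;2;254;249;49m🬎[38;2;7;2;15m[48;2;254;249;49m🬎[38;2;7;2;15m[48;2;254;249;49m🬎[38;2;7;2;15m[48;2;254;249;49m🬎[38;2;7;2;15m[48;2;254;249;49m🬎[38;2;7;2;15m[48;2;254;249;49m🬎[38;2;7;2;15m[48;2;254;249;49m🬎[38;2;25;6;45m[48;2;254;249;49m🬎[0m
</frame>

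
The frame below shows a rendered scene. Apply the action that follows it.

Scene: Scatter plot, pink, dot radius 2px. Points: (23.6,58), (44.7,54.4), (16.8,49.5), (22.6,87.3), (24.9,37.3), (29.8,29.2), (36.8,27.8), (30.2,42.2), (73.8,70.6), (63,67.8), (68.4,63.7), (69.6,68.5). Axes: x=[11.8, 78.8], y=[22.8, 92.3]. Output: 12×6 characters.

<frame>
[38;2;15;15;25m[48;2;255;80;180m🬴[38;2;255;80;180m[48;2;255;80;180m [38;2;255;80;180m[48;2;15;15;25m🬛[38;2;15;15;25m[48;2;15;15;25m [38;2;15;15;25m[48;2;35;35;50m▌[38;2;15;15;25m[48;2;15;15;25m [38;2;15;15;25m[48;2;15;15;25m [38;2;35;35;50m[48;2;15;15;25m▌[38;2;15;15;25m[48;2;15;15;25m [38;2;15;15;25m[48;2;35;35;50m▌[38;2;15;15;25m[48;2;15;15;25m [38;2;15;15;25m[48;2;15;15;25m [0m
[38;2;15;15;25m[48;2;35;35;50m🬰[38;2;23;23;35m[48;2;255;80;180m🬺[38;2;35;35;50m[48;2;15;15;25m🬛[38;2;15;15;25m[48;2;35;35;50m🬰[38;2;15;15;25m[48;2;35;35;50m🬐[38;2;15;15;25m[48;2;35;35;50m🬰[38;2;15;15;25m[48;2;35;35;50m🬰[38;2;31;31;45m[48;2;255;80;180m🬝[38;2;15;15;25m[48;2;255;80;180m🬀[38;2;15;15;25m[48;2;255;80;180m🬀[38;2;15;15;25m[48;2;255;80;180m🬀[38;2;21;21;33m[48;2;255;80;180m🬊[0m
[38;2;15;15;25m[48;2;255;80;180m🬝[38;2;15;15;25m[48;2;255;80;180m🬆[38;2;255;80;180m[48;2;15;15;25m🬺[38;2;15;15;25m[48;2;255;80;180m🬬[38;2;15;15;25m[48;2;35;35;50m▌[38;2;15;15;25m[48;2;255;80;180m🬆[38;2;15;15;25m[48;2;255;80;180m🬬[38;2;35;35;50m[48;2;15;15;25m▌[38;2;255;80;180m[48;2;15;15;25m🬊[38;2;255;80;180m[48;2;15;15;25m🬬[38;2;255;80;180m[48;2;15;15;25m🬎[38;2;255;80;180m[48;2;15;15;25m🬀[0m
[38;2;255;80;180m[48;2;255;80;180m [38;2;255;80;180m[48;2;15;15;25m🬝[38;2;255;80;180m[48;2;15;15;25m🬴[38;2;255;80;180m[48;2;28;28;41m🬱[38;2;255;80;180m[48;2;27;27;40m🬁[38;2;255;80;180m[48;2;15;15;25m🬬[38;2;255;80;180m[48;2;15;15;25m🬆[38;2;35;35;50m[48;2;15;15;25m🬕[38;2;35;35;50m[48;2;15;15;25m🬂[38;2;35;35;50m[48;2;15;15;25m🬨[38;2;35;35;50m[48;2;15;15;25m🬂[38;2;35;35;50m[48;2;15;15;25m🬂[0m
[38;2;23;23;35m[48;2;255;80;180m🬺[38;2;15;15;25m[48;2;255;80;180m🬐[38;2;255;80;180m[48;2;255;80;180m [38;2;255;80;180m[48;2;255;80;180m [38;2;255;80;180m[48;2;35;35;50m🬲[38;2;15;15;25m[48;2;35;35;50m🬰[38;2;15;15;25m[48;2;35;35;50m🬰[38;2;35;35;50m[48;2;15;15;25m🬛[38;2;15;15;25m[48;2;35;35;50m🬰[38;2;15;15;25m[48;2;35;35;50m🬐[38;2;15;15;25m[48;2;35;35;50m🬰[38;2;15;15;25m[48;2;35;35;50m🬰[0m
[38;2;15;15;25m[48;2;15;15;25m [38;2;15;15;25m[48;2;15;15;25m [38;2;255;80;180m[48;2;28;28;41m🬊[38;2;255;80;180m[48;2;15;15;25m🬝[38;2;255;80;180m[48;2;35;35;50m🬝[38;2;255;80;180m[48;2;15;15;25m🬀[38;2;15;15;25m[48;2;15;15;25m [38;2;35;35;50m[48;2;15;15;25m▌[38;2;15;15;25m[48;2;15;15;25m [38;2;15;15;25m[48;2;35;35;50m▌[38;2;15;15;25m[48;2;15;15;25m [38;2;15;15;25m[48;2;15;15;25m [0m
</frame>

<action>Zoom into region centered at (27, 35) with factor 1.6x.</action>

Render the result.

<frame>
[38;2;15;15;25m[48;2;15;15;25m [38;2;15;15;25m[48;2;255;80;180m🬝[38;2;35;35;50m[48;2;255;80;180m🬀[38;2;15;15;25m[48;2;255;80;180m🬈[38;2;255;80;180m[48;2;15;15;25m🬬[38;2;255;80;180m[48;2;15;15;25m🬆[38;2;15;15;25m[48;2;15;15;25m [38;2;35;35;50m[48;2;15;15;25m▌[38;2;15;15;25m[48;2;15;15;25m [38;2;23;23;35m[48;2;255;80;180m🬺[38;2;255;80;180m[48;2;15;15;25m🬬[38;2;255;80;180m[48;2;15;15;25m🬆[0m
[38;2;15;15;25m[48;2;35;35;50m🬰[38;2;15;15;25m[48;2;35;35;50m🬰[38;2;255;80;180m[48;2;28;28;41m🬊[38;2;255;80;180m[48;2;23;23;35m🬀[38;2;15;15;25m[48;2;35;35;50m🬐[38;2;25;25;37m[48;2;255;80;180m🬎[38;2;15;15;25m[48;2;255;80;180m🬀[38;2;28;28;41m[48;2;255;80;180m🬊[38;2;15;15;25m[48;2;35;35;50m🬰[38;2;15;15;25m[48;2;35;35;50m🬐[38;2;15;15;25m[48;2;35;35;50m🬰[38;2;15;15;25m[48;2;35;35;50m🬰[0m
[38;2;15;15;25m[48;2;15;15;25m [38;2;15;15;25m[48;2;15;15;25m [38;2;35;35;50m[48;2;15;15;25m▌[38;2;15;15;25m[48;2;15;15;25m [38;2;15;15;25m[48;2;255;80;180m🬐[38;2;255;80;180m[48;2;255;80;180m [38;2;255;80;180m[48;2;15;15;25m🬬[38;2;255;80;180m[48;2;23;23;35m🬀[38;2;15;15;25m[48;2;15;15;25m [38;2;15;15;25m[48;2;35;35;50m▌[38;2;15;15;25m[48;2;15;15;25m [38;2;15;15;25m[48;2;15;15;25m [0m
[38;2;35;35;50m[48;2;15;15;25m🬂[38;2;35;35;50m[48;2;15;15;25m🬂[38;2;35;35;50m[48;2;15;15;25m🬕[38;2;35;35;50m[48;2;15;15;25m🬂[38;2;35;35;50m[48;2;15;15;25m🬨[38;2;255;80;180m[48;2;20;20;31m🬈[38;2;255;80;180m[48;2;255;80;180m [38;2;255;80;180m[48;2;35;35;50m🬺[38;2;255;80;180m[48;2;35;35;50m🬺[38;2;31;31;45m[48;2;255;80;180m🬬[38;2;35;35;50m[48;2;15;15;25m🬂[38;2;35;35;50m[48;2;15;15;25m🬂[0m
[38;2;15;15;25m[48;2;35;35;50m🬰[38;2;15;15;25m[48;2;35;35;50m🬰[38;2;35;35;50m[48;2;15;15;25m🬛[38;2;15;15;25m[48;2;35;35;50m🬰[38;2;15;15;25m[48;2;35;35;50m🬐[38;2;15;15;25m[48;2;35;35;50m🬰[38;2;23;23;35m[48;2;255;80;180m🬺[38;2;255;80;180m[48;2;31;31;45m🬁[38;2;255;80;180m[48;2;21;21;33m🬆[38;2;15;15;25m[48;2;35;35;50m🬐[38;2;15;15;25m[48;2;35;35;50m🬰[38;2;15;15;25m[48;2;35;35;50m🬰[0m
[38;2;15;15;25m[48;2;15;15;25m [38;2;15;15;25m[48;2;15;15;25m [38;2;35;35;50m[48;2;15;15;25m▌[38;2;15;15;25m[48;2;15;15;25m [38;2;15;15;25m[48;2;35;35;50m▌[38;2;15;15;25m[48;2;15;15;25m [38;2;15;15;25m[48;2;15;15;25m [38;2;35;35;50m[48;2;15;15;25m▌[38;2;15;15;25m[48;2;15;15;25m [38;2;15;15;25m[48;2;35;35;50m▌[38;2;15;15;25m[48;2;15;15;25m [38;2;15;15;25m[48;2;15;15;25m [0m
</frame>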